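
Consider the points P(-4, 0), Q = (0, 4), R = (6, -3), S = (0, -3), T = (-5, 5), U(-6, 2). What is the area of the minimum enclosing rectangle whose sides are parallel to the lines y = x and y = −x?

76

In coordinates u = x + y, v = x − y the rectangle is axis-aligned; the map (x,y)→(u,v) scales areas by 2.
u-values: -4, 4, 3, -3, 0, -4; range = 4 − (-4) = 8.
v-values: -4, -4, 9, 3, -10, -8; range = 9 − (-10) = 19.
Area = (8 × 19) / 2 = 76.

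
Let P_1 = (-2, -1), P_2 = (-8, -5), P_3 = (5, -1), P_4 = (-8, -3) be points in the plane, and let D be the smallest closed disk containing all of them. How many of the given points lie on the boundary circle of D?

The minimum enclosing circle of a finite set is fixed by two of the points (as a diameter) or three (as a circumcircle).
The farthest pair is P_2–P_3 with squared distance 185. The circle on this segment as diameter has centre (-1.5, -3) and r² = 185/4 = 46.25.
Check P_1: distance² to centre = 4.25 ≤ 46.25, so it lies inside.
All remaining points lie in this disk, and no smaller disk contains both endpoints, so this is the minimum enclosing circle.
The points at distance exactly r from the centre are P_2, P_3 — 2 points.

2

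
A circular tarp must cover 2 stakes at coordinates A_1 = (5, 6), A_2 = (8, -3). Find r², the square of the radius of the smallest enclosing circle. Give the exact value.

The smallest circle enclosing two points has them as diameter endpoints.
Centre = midpoint = (6.5, 1.5); r² = |A_1A_2|²/4 = 90/4 = 22.5.

22.5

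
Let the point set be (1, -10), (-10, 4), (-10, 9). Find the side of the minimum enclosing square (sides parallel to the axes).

The bounding box has width 11 and height 19.
An axis-aligned square enclosing the set must have side ≥ max(width, height).
So the minimum side is max(11, 19) = 19.

19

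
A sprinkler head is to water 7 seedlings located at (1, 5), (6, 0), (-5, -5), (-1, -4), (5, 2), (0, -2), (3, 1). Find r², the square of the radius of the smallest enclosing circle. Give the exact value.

A smallest enclosing disk is always determined by at most three of the input points on its boundary.
The minimum enclosing circle is determined by three boundary points: (1, 5), (6, 0), (-5, -5).
Their circumcentre is (-0.125, -1.125) with r² = 38.78125.
The farthest remaining point (5, 2) is at distance² 36.03125 ≤ 38.78125.

38.78125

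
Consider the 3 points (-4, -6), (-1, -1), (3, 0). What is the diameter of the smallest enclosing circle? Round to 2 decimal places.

Call the three points A, B, C in the order given.
Side lengths²: AB² = 34, AC² = 85, BC² = 17.
Since AC² = 85 ≥ 34 + 17 = 51, the angle opposite AC is not acute, so the smallest enclosing circle has AC as diameter.
Centre = midpoint of AC = (-0.5, -3), r² = 85/4 = 21.25.
Diameter = 2r = 2√(21.25) ≈ 9.22.

9.22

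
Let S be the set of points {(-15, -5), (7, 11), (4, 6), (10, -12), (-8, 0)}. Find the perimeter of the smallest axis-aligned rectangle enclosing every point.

96

Width = max x − min x = 10 − (-15) = 25.
Height = max y − min y = 11 − (-12) = 23.
Perimeter = 2(25 + 23) = 96.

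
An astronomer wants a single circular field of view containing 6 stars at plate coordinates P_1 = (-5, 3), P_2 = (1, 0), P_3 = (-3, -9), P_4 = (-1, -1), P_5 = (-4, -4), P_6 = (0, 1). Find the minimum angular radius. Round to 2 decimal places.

A smallest enclosing disk is always determined by at most three of the input points on its boundary.
The farthest pair is P_1–P_3 with squared distance 148. The circle on this segment as diameter has centre (-4, -3) and r² = 148/4 = 37.
Check P_2: distance² to centre = 34 ≤ 37, so it lies inside.
All remaining points lie in this disk, and no smaller disk contains both endpoints, so this is the minimum enclosing circle.
r = √37 ≈ 6.08.

6.08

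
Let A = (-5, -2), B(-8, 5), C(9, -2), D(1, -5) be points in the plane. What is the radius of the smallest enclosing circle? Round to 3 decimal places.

9.192

By Welzl's lemma the MEC is supported by two points (diametrically opposite) or three points (on a circumcircle).
The farthest pair is B–C with squared distance 338. The circle on this segment as diameter has centre (0.5, 1.5) and r² = 338/4 = 84.5.
Check A: distance² to centre = 42.5 ≤ 84.5, so it lies inside.
All remaining points lie in this disk, and no smaller disk contains both endpoints, so this is the minimum enclosing circle.
r = √(84.5) ≈ 9.192.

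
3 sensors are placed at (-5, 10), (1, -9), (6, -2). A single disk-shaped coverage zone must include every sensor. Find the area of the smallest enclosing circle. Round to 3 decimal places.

311.803

Call the three points A, B, C in the order given.
Side lengths²: AB² = 397, AC² = 265, BC² = 74.
Since AB² = 397 ≥ 265 + 74 = 339, the angle opposite AB is not acute, so the smallest enclosing circle has AB as diameter.
Centre = midpoint of AB = (-2, 0.5), r² = 397/4 = 99.25.
Area = π·r² = π·99.25 ≈ 311.803.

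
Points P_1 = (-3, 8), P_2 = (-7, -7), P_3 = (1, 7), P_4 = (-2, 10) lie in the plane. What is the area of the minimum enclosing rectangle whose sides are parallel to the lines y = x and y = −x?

In coordinates u = x + y, v = x − y the rectangle is axis-aligned; the map (x,y)→(u,v) scales areas by 2.
u-values: 5, -14, 8, 8; range = 8 − (-14) = 22.
v-values: -11, 0, -6, -12; range = 0 − (-12) = 12.
Area = (22 × 12) / 2 = 132.

132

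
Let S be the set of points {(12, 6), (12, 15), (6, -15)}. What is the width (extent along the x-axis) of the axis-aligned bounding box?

max x = 12, min x = 6, so width = 6.

6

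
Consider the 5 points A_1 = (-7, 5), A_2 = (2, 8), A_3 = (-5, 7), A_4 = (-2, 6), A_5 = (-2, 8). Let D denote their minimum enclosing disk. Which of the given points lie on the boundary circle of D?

A_1, A_2

A smallest enclosing disk is always determined by at most three of the input points on its boundary.
The farthest pair is A_1–A_2 with squared distance 90. The circle on this segment as diameter has centre (-2.5, 6.5) and r² = 90/4 = 22.5.
Check A_3: distance² to centre = 6.5 ≤ 22.5, so it lies inside.
All remaining points lie in this disk, and no smaller disk contains both endpoints, so this is the minimum enclosing circle.
The points at distance exactly r from the centre are A_1, A_2 — 2 points.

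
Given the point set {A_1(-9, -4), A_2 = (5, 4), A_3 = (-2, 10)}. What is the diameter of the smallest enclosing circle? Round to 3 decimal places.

16.621

Side lengths²: A_1A_2² = 260, A_1A_3² = 245, A_2A_3² = 85.
Since A_1A_2² = 260 < 245 + 85 = 330, the triangle is acute, so the smallest enclosing circle is the circumcircle.
Circumcentre = (-3, 1.75), r² = 69.0625.
Diameter = 2r = 2√(69.0625) ≈ 16.621.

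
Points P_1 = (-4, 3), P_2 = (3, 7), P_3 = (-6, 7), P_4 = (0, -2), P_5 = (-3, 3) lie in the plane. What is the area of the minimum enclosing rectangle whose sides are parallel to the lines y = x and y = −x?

90

In coordinates u = x + y, v = x − y the rectangle is axis-aligned; the map (x,y)→(u,v) scales areas by 2.
u-values: -1, 10, 1, -2, 0; range = 10 − (-2) = 12.
v-values: -7, -4, -13, 2, -6; range = 2 − (-13) = 15.
Area = (12 × 15) / 2 = 90.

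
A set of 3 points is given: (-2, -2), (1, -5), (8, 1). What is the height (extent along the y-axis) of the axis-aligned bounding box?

6

max y = 1, min y = -5, so height = 6.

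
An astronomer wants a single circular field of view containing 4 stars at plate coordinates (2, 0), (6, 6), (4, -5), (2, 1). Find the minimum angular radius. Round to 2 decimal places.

5.59

By Welzl's lemma the MEC is supported by two points (diametrically opposite) or three points (on a circumcircle).
The farthest pair is (6, 6)–(4, -5) with squared distance 125. The circle on this segment as diameter has centre (5, 0.5) and r² = 125/4 = 31.25.
Check (2, 0): distance² to centre = 9.25 ≤ 31.25, so it lies inside.
All remaining points lie in this disk, and no smaller disk contains both endpoints, so this is the minimum enclosing circle.
r = √(31.25) ≈ 5.59.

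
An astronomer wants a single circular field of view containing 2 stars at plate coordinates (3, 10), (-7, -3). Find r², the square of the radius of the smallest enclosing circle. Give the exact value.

67.25

The smallest circle enclosing two points has them as diameter endpoints.
Centre = midpoint = (-2, 3.5); r² = |(3, 10)−(-7, -3)|²/4 = 269/4 = 67.25.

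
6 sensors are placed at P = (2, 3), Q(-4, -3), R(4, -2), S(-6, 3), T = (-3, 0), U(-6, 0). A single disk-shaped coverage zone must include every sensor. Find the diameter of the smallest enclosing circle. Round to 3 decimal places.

The farthest pair is R–S with squared distance 125. The circle on this segment as diameter has centre (-1, 0.5) and r² = 125/4 = 31.25.
Check P: distance² to centre = 15.25 ≤ 31.25, so it lies inside.
All remaining points lie in this disk, and no smaller disk contains both endpoints, so this is the minimum enclosing circle.
Diameter = 2r = 2√(31.25) ≈ 11.180.

11.180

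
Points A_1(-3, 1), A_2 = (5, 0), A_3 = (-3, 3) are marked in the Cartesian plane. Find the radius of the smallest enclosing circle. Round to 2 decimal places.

Side lengths²: A_1A_2² = 65, A_1A_3² = 4, A_2A_3² = 73.
Since A_2A_3² = 73 ≥ 65 + 4 = 69, the angle opposite A_2A_3 is not acute, so the smallest enclosing circle has A_2A_3 as diameter.
Centre = midpoint of A_2A_3 = (1, 1.5), r² = 73/4 = 18.25.
r = √(18.25) ≈ 4.27.

4.27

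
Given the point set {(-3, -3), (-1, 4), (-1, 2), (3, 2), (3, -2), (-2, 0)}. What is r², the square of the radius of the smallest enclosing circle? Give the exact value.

15.933125

By Welzl's lemma the MEC is supported by two points (diametrically opposite) or three points (on a circumcircle).
The minimum enclosing circle is determined by three boundary points: (-3, -3), (-1, 4), (3, -2).
Their circumcentre is (-0.425, 0.05) with r² = 15.933125.
The farthest remaining point (3, 2) is at distance² 15.533125 ≤ 15.933125.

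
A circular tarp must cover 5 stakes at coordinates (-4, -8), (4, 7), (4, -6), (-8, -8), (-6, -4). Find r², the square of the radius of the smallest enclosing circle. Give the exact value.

92.25

By Welzl's lemma the MEC is supported by two points (diametrically opposite) or three points (on a circumcircle).
The farthest pair is (4, 7)–(-8, -8) with squared distance 369. The circle on this segment as diameter has centre (-2, -0.5) and r² = 369/4 = 92.25.
Check (-4, -8): distance² to centre = 60.25 ≤ 92.25, so it lies inside.
All remaining points lie in this disk, and no smaller disk contains both endpoints, so this is the minimum enclosing circle.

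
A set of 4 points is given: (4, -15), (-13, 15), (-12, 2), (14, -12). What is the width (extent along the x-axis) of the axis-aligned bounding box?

max x = 14, min x = -13, so width = 27.

27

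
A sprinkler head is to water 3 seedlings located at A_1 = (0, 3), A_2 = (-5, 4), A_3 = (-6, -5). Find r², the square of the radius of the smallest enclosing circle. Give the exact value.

13325/529

Side lengths²: A_1A_2² = 26, A_1A_3² = 100, A_2A_3² = 82.
Since A_1A_3² = 100 < 82 + 26 = 108, the triangle is acute, so the smallest enclosing circle is the circumcircle.
Circumcentre = (-77/23, -17/23), r² = 13325/529.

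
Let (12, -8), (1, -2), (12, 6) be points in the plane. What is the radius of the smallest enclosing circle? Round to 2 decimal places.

Call the three points A, B, C in the order given.
Side lengths²: AB² = 157, AC² = 196, BC² = 185.
Since AC² = 196 < 185 + 157 = 342, the triangle is acute, so the smallest enclosing circle is the circumcircle.
Circumcentre = (191/22, -1), r² = 29045/484.
r = √(29045/484) ≈ 7.75.

7.75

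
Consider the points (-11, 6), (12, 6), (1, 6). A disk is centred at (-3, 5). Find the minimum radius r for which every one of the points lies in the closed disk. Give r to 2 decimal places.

The required radius is the distance from (-3, 5) to the farthest point.
Squared distances: 65, 226, 17.
Maximum is 226, attained at (12, 6).
r = √226 ≈ 15.03.

15.03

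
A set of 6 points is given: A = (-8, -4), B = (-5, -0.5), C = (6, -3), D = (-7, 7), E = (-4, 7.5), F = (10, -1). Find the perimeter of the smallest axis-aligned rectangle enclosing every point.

Width = max x − min x = 10 − (-8) = 18.
Height = max y − min y = 7.5 − (-4) = 11.5.
Perimeter = 2(18 + 11.5) = 59.

59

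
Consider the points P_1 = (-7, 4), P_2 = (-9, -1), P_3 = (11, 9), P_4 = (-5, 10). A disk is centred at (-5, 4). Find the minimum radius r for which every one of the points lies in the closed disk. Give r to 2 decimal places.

The required radius is the distance from (-5, 4) to the farthest point.
Squared distances: 4, 41, 281, 36.
Maximum is 281, attained at P_3.
r = √281 ≈ 16.76.

16.76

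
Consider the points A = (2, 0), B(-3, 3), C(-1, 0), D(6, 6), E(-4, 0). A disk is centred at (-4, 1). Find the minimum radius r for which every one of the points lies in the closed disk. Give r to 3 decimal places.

The required radius is the distance from (-4, 1) to the farthest point.
Squared distances: 37, 5, 10, 125, 1.
Maximum is 125, attained at D.
r = √125 ≈ 11.180.

11.180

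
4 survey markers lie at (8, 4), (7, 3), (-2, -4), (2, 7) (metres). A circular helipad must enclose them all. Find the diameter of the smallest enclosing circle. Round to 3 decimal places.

12.891

By Welzl's lemma the MEC is supported by two points (diametrically opposite) or three points (on a circumcircle).
The minimum enclosing circle is determined by three boundary points: (8, 4), (-2, -4), (2, 7).
Their circumcentre is (33/13, 15/26) with r² = 28085/676.
The farthest remaining point (7, 3) is at distance² 17425/676 ≤ 28085/676.
Diameter = 2r = 2√(28085/676) ≈ 12.891.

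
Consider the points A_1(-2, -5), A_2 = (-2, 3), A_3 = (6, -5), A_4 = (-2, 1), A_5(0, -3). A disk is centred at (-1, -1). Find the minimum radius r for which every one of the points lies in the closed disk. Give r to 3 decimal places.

The required radius is the distance from (-1, -1) to the farthest point.
Squared distances: 17, 17, 65, 5, 5.
Maximum is 65, attained at A_3.
r = √65 ≈ 8.062.

8.062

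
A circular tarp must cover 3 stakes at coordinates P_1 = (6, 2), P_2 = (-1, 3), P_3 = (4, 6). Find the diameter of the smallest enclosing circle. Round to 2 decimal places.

7.09

Side lengths²: P_1P_2² = 50, P_1P_3² = 20, P_2P_3² = 34.
Since P_1P_2² = 50 < 34 + 20 = 54, the triangle is acute, so the smallest enclosing circle is the circumcircle.
Circumcentre = (33/13, 36/13), r² = 2125/169.
Diameter = 2r = 2√(2125/169) ≈ 7.09.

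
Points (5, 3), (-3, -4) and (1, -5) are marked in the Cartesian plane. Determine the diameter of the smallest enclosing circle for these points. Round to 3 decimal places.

10.630

Call the three points A, B, C in the order given.
Side lengths²: AB² = 113, AC² = 80, BC² = 17.
Since AB² = 113 ≥ 80 + 17 = 97, the angle opposite AB is not acute, so the smallest enclosing circle has AB as diameter.
Centre = midpoint of AB = (1, -0.5), r² = 113/4 = 28.25.
Diameter = 2r = 2√(28.25) ≈ 10.630.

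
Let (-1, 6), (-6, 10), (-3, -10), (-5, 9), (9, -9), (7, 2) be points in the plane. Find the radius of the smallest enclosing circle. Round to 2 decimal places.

12.10

A smallest enclosing disk is always determined by at most three of the input points on its boundary.
The farthest pair is (-6, 10)–(9, -9) with squared distance 586. The circle on this segment as diameter has centre (1.5, 0.5) and r² = 586/4 = 146.5.
Check (-1, 6): distance² to centre = 36.5 ≤ 146.5, so it lies inside.
All remaining points lie in this disk, and no smaller disk contains both endpoints, so this is the minimum enclosing circle.
r = √(146.5) ≈ 12.10.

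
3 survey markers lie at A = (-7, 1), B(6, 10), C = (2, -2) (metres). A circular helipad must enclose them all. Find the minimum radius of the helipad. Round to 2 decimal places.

7.91

Side lengths²: AB² = 250, AC² = 90, BC² = 160.
Since AB² = 250 ≥ 160 + 90 = 250, the angle opposite AB is not acute, so the smallest enclosing circle has AB as diameter.
Centre = midpoint of AB = (-0.5, 5.5), r² = 250/4 = 62.5.
r = √(62.5) ≈ 7.91.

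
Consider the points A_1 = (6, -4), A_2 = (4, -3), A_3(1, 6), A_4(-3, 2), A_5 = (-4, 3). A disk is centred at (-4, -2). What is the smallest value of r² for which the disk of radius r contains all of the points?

104

The required radius is the distance from (-4, -2) to the farthest point.
Squared distances: 104, 65, 89, 17, 25.
Maximum is 104, attained at A_1.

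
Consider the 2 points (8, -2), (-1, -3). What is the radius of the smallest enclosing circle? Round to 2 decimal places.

The smallest circle enclosing two points has them as diameter endpoints.
Centre = midpoint = (3.5, -2.5); r² = |(8, -2)−(-1, -3)|²/4 = 82/4 = 20.5.
r = √(20.5) ≈ 4.53.

4.53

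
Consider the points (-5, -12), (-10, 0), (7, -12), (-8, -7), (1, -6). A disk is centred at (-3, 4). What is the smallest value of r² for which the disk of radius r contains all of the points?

356

The required radius is the distance from (-3, 4) to the farthest point.
Squared distances: 260, 65, 356, 146, 116.
Maximum is 356, attained at (7, -12).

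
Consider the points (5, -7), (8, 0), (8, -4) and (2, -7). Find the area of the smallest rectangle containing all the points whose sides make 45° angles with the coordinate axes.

In coordinates u = x + y, v = x − y the rectangle is axis-aligned; the map (x,y)→(u,v) scales areas by 2.
u-values: -2, 8, 4, -5; range = 8 − (-5) = 13.
v-values: 12, 8, 12, 9; range = 12 − 8 = 4.
Area = (13 × 4) / 2 = 26.

26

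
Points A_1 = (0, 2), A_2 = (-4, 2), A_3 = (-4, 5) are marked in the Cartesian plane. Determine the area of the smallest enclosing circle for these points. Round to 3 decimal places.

19.635

Side lengths²: A_1A_2² = 16, A_1A_3² = 25, A_2A_3² = 9.
Since A_1A_3² = 25 ≥ 16 + 9 = 25, the angle opposite A_1A_3 is not acute, so the smallest enclosing circle has A_1A_3 as diameter.
Centre = midpoint of A_1A_3 = (-2, 3.5), r² = 25/4 = 6.25.
Area = π·r² = π·6.25 ≈ 19.635.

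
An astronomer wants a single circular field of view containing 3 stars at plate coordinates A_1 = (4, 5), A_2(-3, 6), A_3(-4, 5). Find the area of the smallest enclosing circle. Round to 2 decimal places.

50.27

Side lengths²: A_1A_2² = 50, A_1A_3² = 64, A_2A_3² = 2.
Since A_1A_3² = 64 ≥ 50 + 2 = 52, the angle opposite A_1A_3 is not acute, so the smallest enclosing circle has A_1A_3 as diameter.
Centre = midpoint of A_1A_3 = (0, 5), r² = 64/4 = 16.
Area = π·r² = π·16 ≈ 50.27.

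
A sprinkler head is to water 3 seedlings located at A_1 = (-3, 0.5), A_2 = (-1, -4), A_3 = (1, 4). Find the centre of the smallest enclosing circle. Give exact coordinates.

Side lengths²: A_1A_2² = 24.25, A_1A_3² = 28.25, A_2A_3² = 68.
Since A_2A_3² = 68 ≥ 28.25 + 24.25 = 52.5, the angle opposite A_2A_3 is not acute, so the smallest enclosing circle has A_2A_3 as diameter.
Centre = midpoint of A_2A_3 = (0, 0), r² = 68/4 = 17.
Centre = (0, 0).

(0, 0)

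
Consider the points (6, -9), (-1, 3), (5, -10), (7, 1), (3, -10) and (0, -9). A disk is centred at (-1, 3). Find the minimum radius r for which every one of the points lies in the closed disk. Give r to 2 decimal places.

14.32

The required radius is the distance from (-1, 3) to the farthest point.
Squared distances: 193, 0, 205, 68, 185, 145.
Maximum is 205, attained at (5, -10).
r = √205 ≈ 14.32.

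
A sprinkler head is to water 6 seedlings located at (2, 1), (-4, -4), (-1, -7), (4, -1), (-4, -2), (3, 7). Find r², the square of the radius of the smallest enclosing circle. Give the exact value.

53

A smallest enclosing disk is always determined by at most three of the input points on its boundary.
The farthest pair is (-1, -7)–(3, 7) with squared distance 212. The circle on this segment as diameter has centre (1, 0) and r² = 212/4 = 53.
Check (2, 1): distance² to centre = 2 ≤ 53, so it lies inside.
All remaining points lie in this disk, and no smaller disk contains both endpoints, so this is the minimum enclosing circle.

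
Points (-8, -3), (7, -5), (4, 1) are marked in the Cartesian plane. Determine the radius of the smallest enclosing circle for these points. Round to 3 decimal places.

Call the three points A, B, C in the order given.
Side lengths²: AB² = 229, AC² = 160, BC² = 45.
Since AB² = 229 ≥ 160 + 45 = 205, the angle opposite AB is not acute, so the smallest enclosing circle has AB as diameter.
Centre = midpoint of AB = (-0.5, -4), r² = 229/4 = 57.25.
r = √(57.25) ≈ 7.566.

7.566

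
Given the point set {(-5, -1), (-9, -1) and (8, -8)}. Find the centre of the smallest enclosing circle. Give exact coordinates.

(-0.5, -4.5)

Call the three points A, B, C in the order given.
Side lengths²: AB² = 16, AC² = 218, BC² = 338.
Since BC² = 338 ≥ 218 + 16 = 234, the angle opposite BC is not acute, so the smallest enclosing circle has BC as diameter.
Centre = midpoint of BC = (-0.5, -4.5), r² = 338/4 = 84.5.
Centre = (-0.5, -4.5).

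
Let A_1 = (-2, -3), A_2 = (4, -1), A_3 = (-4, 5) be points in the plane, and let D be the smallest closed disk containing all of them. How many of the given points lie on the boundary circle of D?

Side lengths²: A_1A_2² = 40, A_1A_3² = 68, A_2A_3² = 100.
Since A_2A_3² = 100 < 68 + 40 = 108, the triangle is acute, so the smallest enclosing circle is the circumcircle.
Circumcentre = (-3/13, 22/13), r² = 4250/169.
The points at distance exactly r from the centre are A_1, A_2, A_3 — 3 points.

3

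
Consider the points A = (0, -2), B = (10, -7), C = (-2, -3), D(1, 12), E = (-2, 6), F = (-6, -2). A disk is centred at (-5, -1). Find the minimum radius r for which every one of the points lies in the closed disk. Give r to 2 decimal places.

16.16

The required radius is the distance from (-5, -1) to the farthest point.
Squared distances: 26, 261, 13, 205, 58, 2.
Maximum is 261, attained at B.
r = √261 ≈ 16.16.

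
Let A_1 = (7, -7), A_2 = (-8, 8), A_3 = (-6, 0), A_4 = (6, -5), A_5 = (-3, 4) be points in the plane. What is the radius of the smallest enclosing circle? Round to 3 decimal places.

The minimum enclosing circle of a finite set is fixed by two of the points (as a diameter) or three (as a circumcircle).
The farthest pair is A_1–A_2 with squared distance 450. The circle on this segment as diameter has centre (-0.5, 0.5) and r² = 450/4 = 112.5.
Check A_3: distance² to centre = 30.5 ≤ 112.5, so it lies inside.
All remaining points lie in this disk, and no smaller disk contains both endpoints, so this is the minimum enclosing circle.
r = √(112.5) ≈ 10.607.

10.607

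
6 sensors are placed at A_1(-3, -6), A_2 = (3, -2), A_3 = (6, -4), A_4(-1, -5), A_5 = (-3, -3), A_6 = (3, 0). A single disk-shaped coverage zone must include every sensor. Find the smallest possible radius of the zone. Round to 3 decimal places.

4.657

The minimum enclosing circle of a finite set is fixed by two of the points (as a diameter) or three (as a circumcircle).
The minimum enclosing circle is determined by three boundary points: A_1, A_3, A_6.
Their circumcentre is (19/14, -61/14) with r² = 2125/98.
The farthest remaining point A_5 is at distance² 2041/98 ≤ 2125/98.
r = √(2125/98) ≈ 4.657.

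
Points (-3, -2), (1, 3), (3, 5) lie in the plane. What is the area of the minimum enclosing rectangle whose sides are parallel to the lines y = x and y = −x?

In coordinates u = x + y, v = x − y the rectangle is axis-aligned; the map (x,y)→(u,v) scales areas by 2.
u-values: -5, 4, 8; range = 8 − (-5) = 13.
v-values: -1, -2, -2; range = -1 − (-2) = 1.
Area = (13 × 1) / 2 = 6.5.

6.5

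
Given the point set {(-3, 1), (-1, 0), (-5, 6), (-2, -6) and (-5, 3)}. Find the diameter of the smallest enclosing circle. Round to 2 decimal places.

12.37

The farthest pair is (-5, 6)–(-2, -6) with squared distance 153. The circle on this segment as diameter has centre (-3.5, 0) and r² = 153/4 = 38.25.
Check (-3, 1): distance² to centre = 1.25 ≤ 38.25, so it lies inside.
All remaining points lie in this disk, and no smaller disk contains both endpoints, so this is the minimum enclosing circle.
Diameter = 2r = 2√(38.25) ≈ 12.37.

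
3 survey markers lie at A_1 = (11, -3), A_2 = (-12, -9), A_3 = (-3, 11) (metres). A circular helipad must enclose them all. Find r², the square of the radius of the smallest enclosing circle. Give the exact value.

Side lengths²: A_1A_2² = 565, A_1A_3² = 392, A_2A_3² = 481.
Since A_1A_2² = 565 < 481 + 392 = 873, the triangle is acute, so the smallest enclosing circle is the circumcircle.
Circumcentre = (-95/58, -95/58), r² = 271765/1682.

271765/1682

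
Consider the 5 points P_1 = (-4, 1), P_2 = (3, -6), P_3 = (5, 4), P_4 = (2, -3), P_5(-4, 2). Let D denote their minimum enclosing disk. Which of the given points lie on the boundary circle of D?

P_2, P_3, P_5

A smallest enclosing disk is always determined by at most three of the input points on its boundary.
The minimum enclosing circle is determined by three boundary points: P_2, P_3, P_5.
Their circumcentre is (109/86, -39/86) with r² = 124865/3698.
The farthest remaining point P_1 is at distance² 110417/3698 ≤ 124865/3698.
The points at distance exactly r from the centre are P_2, P_3, P_5 — 3 points.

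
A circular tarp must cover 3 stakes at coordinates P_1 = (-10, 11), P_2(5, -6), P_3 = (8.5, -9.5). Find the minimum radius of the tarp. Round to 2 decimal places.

13.81

Side lengths²: P_1P_2² = 514, P_1P_3² = 762.5, P_2P_3² = 24.5.
Since P_1P_3² = 762.5 ≥ 514 + 24.5 = 538.5, the angle opposite P_1P_3 is not acute, so the smallest enclosing circle has P_1P_3 as diameter.
Centre = midpoint of P_1P_3 = (-0.75, 0.75), r² = 762.5/4 = 190.625.
r = √(190.625) ≈ 13.81.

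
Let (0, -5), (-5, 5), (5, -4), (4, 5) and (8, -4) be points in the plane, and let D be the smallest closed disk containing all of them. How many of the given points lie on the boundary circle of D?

2

A smallest enclosing disk is always determined by at most three of the input points on its boundary.
The farthest pair is (-5, 5)–(8, -4) with squared distance 250. The circle on this segment as diameter has centre (1.5, 0.5) and r² = 250/4 = 62.5.
Check (0, -5): distance² to centre = 32.5 ≤ 62.5, so it lies inside.
All remaining points lie in this disk, and no smaller disk contains both endpoints, so this is the minimum enclosing circle.
The points at distance exactly r from the centre are (-5, 5), (8, -4) — 2 points.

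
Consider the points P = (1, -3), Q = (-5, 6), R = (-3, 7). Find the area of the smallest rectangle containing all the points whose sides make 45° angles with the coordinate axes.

45

In coordinates u = x + y, v = x − y the rectangle is axis-aligned; the map (x,y)→(u,v) scales areas by 2.
u-values: -2, 1, 4; range = 4 − (-2) = 6.
v-values: 4, -11, -10; range = 4 − (-11) = 15.
Area = (6 × 15) / 2 = 45.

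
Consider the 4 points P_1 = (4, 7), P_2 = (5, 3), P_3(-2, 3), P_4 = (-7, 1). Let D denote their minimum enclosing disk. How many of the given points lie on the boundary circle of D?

3

A smallest enclosing disk is always determined by at most three of the input points on its boundary.
The minimum enclosing circle is determined by three boundary points: P_1, P_2, P_4.
Their circumcentre is (-1.26, 3.56) with r² = 39.5012.
The farthest remaining point P_3 is at distance² 0.8612 ≤ 39.5012.
The points at distance exactly r from the centre are P_1, P_2, P_4 — 3 points.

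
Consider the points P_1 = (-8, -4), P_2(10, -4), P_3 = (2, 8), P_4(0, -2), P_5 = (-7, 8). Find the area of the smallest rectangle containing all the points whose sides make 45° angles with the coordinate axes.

In coordinates u = x + y, v = x − y the rectangle is axis-aligned; the map (x,y)→(u,v) scales areas by 2.
u-values: -12, 6, 10, -2, 1; range = 10 − (-12) = 22.
v-values: -4, 14, -6, 2, -15; range = 14 − (-15) = 29.
Area = (22 × 29) / 2 = 319.

319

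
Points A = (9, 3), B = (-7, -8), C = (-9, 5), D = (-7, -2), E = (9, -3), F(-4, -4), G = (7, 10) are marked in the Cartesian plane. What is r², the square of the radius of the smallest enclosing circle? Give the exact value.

130

A smallest enclosing disk is always determined by at most three of the input points on its boundary.
The farthest pair is B–G with squared distance 520. The circle on this segment as diameter has centre (0, 1) and r² = 520/4 = 130.
Check A: distance² to centre = 85 ≤ 130, so it lies inside.
All remaining points lie in this disk, and no smaller disk contains both endpoints, so this is the minimum enclosing circle.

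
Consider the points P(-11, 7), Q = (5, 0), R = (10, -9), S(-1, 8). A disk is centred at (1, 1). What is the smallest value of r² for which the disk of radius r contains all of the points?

The required radius is the distance from (1, 1) to the farthest point.
Squared distances: 180, 17, 181, 53.
Maximum is 181, attained at R.

181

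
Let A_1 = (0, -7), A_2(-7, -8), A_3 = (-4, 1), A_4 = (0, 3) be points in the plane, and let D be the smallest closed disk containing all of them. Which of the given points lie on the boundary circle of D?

The minimum enclosing circle of a finite set is fixed by two of the points (as a diameter) or three (as a circumcircle).
The farthest pair is A_2–A_4 with squared distance 170. The circle on this segment as diameter has centre (-3.5, -2.5) and r² = 170/4 = 42.5.
Check A_1: distance² to centre = 32.5 ≤ 42.5, so it lies inside.
All remaining points lie in this disk, and no smaller disk contains both endpoints, so this is the minimum enclosing circle.
The points at distance exactly r from the centre are A_2, A_4 — 2 points.

A_2, A_4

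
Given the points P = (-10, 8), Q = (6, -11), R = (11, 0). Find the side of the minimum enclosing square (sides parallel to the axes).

The bounding box has width 21 and height 19.
An axis-aligned square enclosing the set must have side ≥ max(width, height).
So the minimum side is max(21, 19) = 21.

21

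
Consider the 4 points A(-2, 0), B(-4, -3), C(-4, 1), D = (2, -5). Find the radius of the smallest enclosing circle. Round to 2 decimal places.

4.24

The farthest pair is C–D with squared distance 72. The circle on this segment as diameter has centre (-1, -2) and r² = 72/4 = 18.
Check A: distance² to centre = 5 ≤ 18, so it lies inside.
All remaining points lie in this disk, and no smaller disk contains both endpoints, so this is the minimum enclosing circle.
r = √18 ≈ 4.24.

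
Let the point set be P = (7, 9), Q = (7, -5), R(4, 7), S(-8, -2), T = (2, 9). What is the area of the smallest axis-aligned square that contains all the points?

The bounding box has width 15 and height 14.
An axis-aligned square enclosing the set must have side ≥ max(width, height).
So the minimum side is max(15, 14) = 15.
Area = 15² = 225.

225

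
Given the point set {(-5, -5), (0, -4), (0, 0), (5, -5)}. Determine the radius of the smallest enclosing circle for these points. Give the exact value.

A smallest enclosing disk is always determined by at most three of the input points on its boundary.
The farthest pair is (-5, -5)–(5, -5) with squared distance 100. The circle on this segment as diameter has centre (0, -5) and r² = 100/4 = 25.
Check (0, -4): distance² to centre = 1 ≤ 25, so it lies inside.
All remaining points lie in this disk, and no smaller disk contains both endpoints, so this is the minimum enclosing circle.
r = √25 = 5.

5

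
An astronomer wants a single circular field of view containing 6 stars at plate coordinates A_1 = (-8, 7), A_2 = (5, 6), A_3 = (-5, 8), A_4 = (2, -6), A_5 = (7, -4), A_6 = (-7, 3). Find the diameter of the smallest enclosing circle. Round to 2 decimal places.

18.60

A smallest enclosing disk is always determined by at most three of the input points on its boundary.
The farthest pair is A_1–A_5 with squared distance 346. The circle on this segment as diameter has centre (-0.5, 1.5) and r² = 346/4 = 86.5.
Check A_2: distance² to centre = 50.5 ≤ 86.5, so it lies inside.
All remaining points lie in this disk, and no smaller disk contains both endpoints, so this is the minimum enclosing circle.
Diameter = 2r = 2√(86.5) ≈ 18.60.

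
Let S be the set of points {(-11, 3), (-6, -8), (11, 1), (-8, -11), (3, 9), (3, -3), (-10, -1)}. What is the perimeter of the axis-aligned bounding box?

Width = max x − min x = 11 − (-11) = 22.
Height = max y − min y = 9 − (-11) = 20.
Perimeter = 2(22 + 20) = 84.

84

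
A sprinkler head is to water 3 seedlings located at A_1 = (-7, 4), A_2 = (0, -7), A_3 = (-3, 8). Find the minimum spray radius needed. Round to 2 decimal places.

7.65

Side lengths²: A_1A_2² = 170, A_1A_3² = 32, A_2A_3² = 234.
Since A_2A_3² = 234 ≥ 170 + 32 = 202, the angle opposite A_2A_3 is not acute, so the smallest enclosing circle has A_2A_3 as diameter.
Centre = midpoint of A_2A_3 = (-1.5, 0.5), r² = 234/4 = 58.5.
r = √(58.5) ≈ 7.65.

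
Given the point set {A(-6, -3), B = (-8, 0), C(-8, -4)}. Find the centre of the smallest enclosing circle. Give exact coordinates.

Side lengths²: AB² = 13, AC² = 5, BC² = 16.
Since BC² = 16 < 13 + 5 = 18, the triangle is acute, so the smallest enclosing circle is the circumcircle.
Circumcentre = (-7.75, -2), r² = 4.0625.
Centre = (-7.75, -2).

(-7.75, -2)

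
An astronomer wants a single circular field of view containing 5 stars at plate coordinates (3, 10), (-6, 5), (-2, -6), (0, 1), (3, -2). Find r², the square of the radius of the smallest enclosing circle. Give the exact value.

The minimum enclosing circle of a finite set is fixed by two of the points (as a diameter) or three (as a circumcircle).
The farthest pair is (3, 10)–(-2, -6) with squared distance 281. The circle on this segment as diameter has centre (0.5, 2) and r² = 281/4 = 70.25.
Check (-6, 5): distance² to centre = 51.25 ≤ 70.25, so it lies inside.
All remaining points lie in this disk, and no smaller disk contains both endpoints, so this is the minimum enclosing circle.

70.25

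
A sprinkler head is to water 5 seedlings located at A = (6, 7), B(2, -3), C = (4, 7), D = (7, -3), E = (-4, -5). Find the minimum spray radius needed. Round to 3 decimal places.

The farthest pair is A–E with squared distance 244. The circle on this segment as diameter has centre (1, 1) and r² = 244/4 = 61.
Check B: distance² to centre = 17 ≤ 61, so it lies inside.
All remaining points lie in this disk, and no smaller disk contains both endpoints, so this is the minimum enclosing circle.
r = √61 ≈ 7.810.

7.810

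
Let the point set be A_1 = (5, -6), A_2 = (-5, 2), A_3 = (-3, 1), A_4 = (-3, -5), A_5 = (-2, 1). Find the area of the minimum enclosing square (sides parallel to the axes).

The bounding box has width 10 and height 8.
An axis-aligned square enclosing the set must have side ≥ max(width, height).
So the minimum side is max(10, 8) = 10.
Area = 10² = 100.

100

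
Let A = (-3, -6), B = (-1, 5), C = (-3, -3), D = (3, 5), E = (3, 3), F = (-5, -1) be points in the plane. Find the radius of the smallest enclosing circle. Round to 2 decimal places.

A smallest enclosing disk is always determined by at most three of the input points on its boundary.
The farthest pair is A–D with squared distance 157. The circle on this segment as diameter has centre (0, -0.5) and r² = 157/4 = 39.25.
Check B: distance² to centre = 31.25 ≤ 39.25, so it lies inside.
All remaining points lie in this disk, and no smaller disk contains both endpoints, so this is the minimum enclosing circle.
r = √(39.25) ≈ 6.26.

6.26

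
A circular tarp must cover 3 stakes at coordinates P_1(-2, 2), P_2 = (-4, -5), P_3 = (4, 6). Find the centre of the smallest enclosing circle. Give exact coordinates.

(0, 0.5)

Side lengths²: P_1P_2² = 53, P_1P_3² = 52, P_2P_3² = 185.
Since P_2P_3² = 185 ≥ 53 + 52 = 105, the angle opposite P_2P_3 is not acute, so the smallest enclosing circle has P_2P_3 as diameter.
Centre = midpoint of P_2P_3 = (0, 0.5), r² = 185/4 = 46.25.
Centre = (0, 0.5).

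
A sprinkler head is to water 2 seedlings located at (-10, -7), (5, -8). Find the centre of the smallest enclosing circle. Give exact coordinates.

The smallest circle enclosing two points has them as diameter endpoints.
Centre = midpoint = (-2.5, -7.5); r² = |(-10, -7)−(5, -8)|²/4 = 226/4 = 56.5.
Centre = (-2.5, -7.5).

(-2.5, -7.5)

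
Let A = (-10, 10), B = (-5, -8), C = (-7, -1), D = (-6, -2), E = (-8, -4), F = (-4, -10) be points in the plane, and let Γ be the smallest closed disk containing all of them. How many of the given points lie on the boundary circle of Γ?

2

By Welzl's lemma the MEC is supported by two points (diametrically opposite) or three points (on a circumcircle).
The farthest pair is A–F with squared distance 436. The circle on this segment as diameter has centre (-7, 0) and r² = 436/4 = 109.
Check B: distance² to centre = 68 ≤ 109, so it lies inside.
All remaining points lie in this disk, and no smaller disk contains both endpoints, so this is the minimum enclosing circle.
The points at distance exactly r from the centre are A, F — 2 points.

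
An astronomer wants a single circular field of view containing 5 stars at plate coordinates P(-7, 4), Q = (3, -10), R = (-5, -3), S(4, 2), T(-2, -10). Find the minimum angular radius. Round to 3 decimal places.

8.602

The farthest pair is P–Q with squared distance 296. The circle on this segment as diameter has centre (-2, -3) and r² = 296/4 = 74.
Check R: distance² to centre = 9 ≤ 74, so it lies inside.
All remaining points lie in this disk, and no smaller disk contains both endpoints, so this is the minimum enclosing circle.
r = √74 ≈ 8.602.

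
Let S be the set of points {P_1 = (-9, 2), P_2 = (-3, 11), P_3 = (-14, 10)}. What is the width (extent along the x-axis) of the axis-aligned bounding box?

max x = -3, min x = -14, so width = 11.

11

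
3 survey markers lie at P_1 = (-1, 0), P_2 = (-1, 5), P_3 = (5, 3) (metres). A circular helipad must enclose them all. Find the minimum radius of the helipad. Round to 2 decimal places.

Side lengths²: P_1P_2² = 25, P_1P_3² = 45, P_2P_3² = 40.
Since P_1P_3² = 45 < 40 + 25 = 65, the triangle is acute, so the smallest enclosing circle is the circumcircle.
Circumcentre = (1.5, 2.5), r² = 12.5.
r = √(12.5) ≈ 3.54.

3.54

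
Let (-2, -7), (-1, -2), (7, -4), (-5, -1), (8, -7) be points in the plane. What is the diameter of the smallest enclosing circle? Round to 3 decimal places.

14.318

The minimum enclosing circle of a finite set is fixed by two of the points (as a diameter) or three (as a circumcircle).
The farthest pair is (-5, -1)–(8, -7) with squared distance 205. The circle on this segment as diameter has centre (1.5, -4) and r² = 205/4 = 51.25.
Check (-2, -7): distance² to centre = 21.25 ≤ 51.25, so it lies inside.
All remaining points lie in this disk, and no smaller disk contains both endpoints, so this is the minimum enclosing circle.
Diameter = 2r = 2√(51.25) ≈ 14.318.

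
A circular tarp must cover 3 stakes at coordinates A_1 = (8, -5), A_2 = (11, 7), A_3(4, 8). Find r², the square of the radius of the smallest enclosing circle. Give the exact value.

Side lengths²: A_1A_2² = 153, A_1A_3² = 185, A_2A_3² = 50.
Since A_1A_3² = 185 < 153 + 50 = 203, the triangle is acute, so the smallest enclosing circle is the circumcircle.
Circumcentre = (387/58, 99/58), r² = 78625/1682.

78625/1682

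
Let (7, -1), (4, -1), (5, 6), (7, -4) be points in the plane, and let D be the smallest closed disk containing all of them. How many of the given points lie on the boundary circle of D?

The minimum enclosing circle of a finite set is fixed by two of the points (as a diameter) or three (as a circumcircle).
The farthest pair is (5, 6)–(7, -4) with squared distance 104. The circle on this segment as diameter has centre (6, 1) and r² = 104/4 = 26.
Check (7, -1): distance² to centre = 5 ≤ 26, so it lies inside.
All remaining points lie in this disk, and no smaller disk contains both endpoints, so this is the minimum enclosing circle.
The points at distance exactly r from the centre are (5, 6), (7, -4) — 2 points.

2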